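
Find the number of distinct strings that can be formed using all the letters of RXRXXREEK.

Letter multiplicities in RXRXXREEK: E×2, K×1, R×3, X×3.
Dividing 9! = 362880 by 3!·3!·2! = 72 for the repeated letters gives 5040.

5040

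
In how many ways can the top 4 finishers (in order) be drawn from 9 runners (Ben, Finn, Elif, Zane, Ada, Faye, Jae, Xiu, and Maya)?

3024

This is an ordered selection of 4 from 9: P(9,4).
That gives 9 × 8 × 7 × 6 = 3024.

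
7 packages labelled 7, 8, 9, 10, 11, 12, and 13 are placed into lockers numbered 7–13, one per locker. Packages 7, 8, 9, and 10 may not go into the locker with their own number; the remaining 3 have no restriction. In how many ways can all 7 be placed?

Let Aᵢ (for 7 ≤ i ≤ 10) be the placements that put package i in its forbidden locker. Any j of these fix j positions, leaving (7−j)! ways to fill the rest, and there are C(4,j) ways to pick which j.
By inclusion–exclusion, the number of valid placements is Σ_{j=0}^{4} (−1)^j C(4,j)·(7−j)!.
Computing: 5040 − 2880 + 720 − 96 + 6 = 2790.

2790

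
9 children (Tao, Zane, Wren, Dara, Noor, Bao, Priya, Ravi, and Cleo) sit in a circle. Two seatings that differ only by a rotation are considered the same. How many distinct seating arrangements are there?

Seat Tao anywhere (absorbing the rotational symmetry), then permute the other 8: (8)! = 40320.

40320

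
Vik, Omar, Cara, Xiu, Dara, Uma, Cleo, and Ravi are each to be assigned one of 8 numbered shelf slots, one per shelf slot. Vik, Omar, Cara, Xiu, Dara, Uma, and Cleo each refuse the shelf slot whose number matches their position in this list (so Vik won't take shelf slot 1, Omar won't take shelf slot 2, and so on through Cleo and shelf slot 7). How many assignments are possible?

Let Aᵢ (for 1 ≤ i ≤ 7) be the placements that put person i in their forbidden shelf slot. Any j of these fix j positions, leaving (8−j)! ways to fill the rest, and there are C(7,j) ways to pick which j.
By inclusion–exclusion, the number of valid placements is Σ_{j=0}^{7} (−1)^j C(7,j)·(8−j)!.
Computing: 40320 − 35280 + 15120 − 4200 + 840 − 126 + 14 − 1 = 16687.

16687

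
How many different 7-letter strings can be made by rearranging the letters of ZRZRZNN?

210

ZRZRZNN has 7 letters with N appearing twice, R appearing twice, and Z appearing 3 times.
So there are 7! / (3!·2!·2!) = 210 distinguishable arrangements.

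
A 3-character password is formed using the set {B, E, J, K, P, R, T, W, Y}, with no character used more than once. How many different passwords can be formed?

504

With no repetition, fill the 3 characters in order: 9 choices, then 8, down to 7.
9 × 8 × 7 = 504.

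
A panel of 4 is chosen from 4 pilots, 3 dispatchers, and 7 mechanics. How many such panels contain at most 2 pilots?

960

Split by how many pilots are chosen (0 through 2).
Sum: C(4,0)·C(10,4) + C(4,1)·C(10,3) + C(4,2)·C(10,2) = 210 + 480 + 270 = 960.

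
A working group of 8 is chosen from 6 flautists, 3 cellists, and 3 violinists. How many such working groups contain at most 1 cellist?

117

Split by how many cellists are chosen (0 through 1).
Sum: C(3,0)·C(9,8) + C(3,1)·C(9,7) = 9 + 108 = 117.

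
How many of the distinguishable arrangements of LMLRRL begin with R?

20

With the first slot taken by R, it remains to arrange the other 5 letters (LMLRL).
Those 5 letters have L appearing 3 times, giving (5)!/(3!) = 20.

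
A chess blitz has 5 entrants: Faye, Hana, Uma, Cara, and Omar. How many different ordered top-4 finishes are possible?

120

There are 5 choices for 1st place, 4 for 2nd, and so on down to 2 for position 4.
That gives 5 × 4 × 3 × 2 = 120.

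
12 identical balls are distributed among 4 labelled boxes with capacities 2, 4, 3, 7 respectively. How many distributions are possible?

By stars and bars, unrestricted non-negative solutions to x_1+…+x_4 = 12 number C(12+3,3) = 455.
Subtract solutions that violate a single cap (substitute x_i' = x_i − (cap_i+1)): x_1 ≥ 3 gives C(12,3) = 220; x_2 ≥ 5 gives C(10,3) = 120; x_3 ≥ 4 gives C(11,3) = 165; x_4 ≥ 8 gives C(7,3) = 35. Together 540.
Add back pairs where two caps are both exceeded: 35 + 56 + 4 + 20 + 0 + 1 = 116.
Subtract triples: 1 + 0 + 0 + 0 = 1.
By inclusion–exclusion the count is 455 − 540 + 116 − 1 = 30.

30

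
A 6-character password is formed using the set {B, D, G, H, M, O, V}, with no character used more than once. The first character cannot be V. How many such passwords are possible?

The first character has 7−1 = 6 choices (anything except V).
The remaining 5 characters are filled from the other 6 symbols without repetition: 6 × 5 × 4 × 3 × 2 = 720.
Total: 6 × 720 = 4320.

4320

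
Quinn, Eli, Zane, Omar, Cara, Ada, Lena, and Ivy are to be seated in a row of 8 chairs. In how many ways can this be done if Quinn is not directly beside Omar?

Of the 8! = 40320 arrangements, those with Quinn and Omar adjacent number 2 × 7! = 10080 (treat the pair as a block with 2 internal orders).
So 40320 − 10080 = 30240 arrangements keep them apart.

30240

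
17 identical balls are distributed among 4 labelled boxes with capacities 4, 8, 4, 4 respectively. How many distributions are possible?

Ignoring the caps, the number of non-negative solutions to x_1+…+x_4 = 17 is C(20,3) = 1140.
Subtract solutions that violate a single cap (substitute x_i' = x_i − (cap_i+1)): x_1 ≥ 5 gives C(15,3) = 455; x_2 ≥ 9 gives C(11,3) = 165; x_3 ≥ 5 gives C(15,3) = 455; x_4 ≥ 5 gives C(15,3) = 455. Together 1530.
Add back pairs where two caps are both exceeded: 20 + 120 + 120 + 20 + 20 + 120 = 420.
Subtract triples: 0 + 0 + 10 + 0 = 10.
By inclusion–exclusion the count is 1140 − 1530 + 420 − 10 = 20.

20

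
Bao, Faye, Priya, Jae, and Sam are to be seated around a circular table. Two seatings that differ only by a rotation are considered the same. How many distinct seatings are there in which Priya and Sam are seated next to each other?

12

Glue Priya and Sam into a block (2 internal orders). Seating 4 units around a circle gives (3)! arrangements.
So 2 × (3)! = 2 × 6 = 12.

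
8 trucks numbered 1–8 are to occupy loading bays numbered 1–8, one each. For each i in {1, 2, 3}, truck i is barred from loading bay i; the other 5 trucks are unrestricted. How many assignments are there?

Let Aᵢ (for i ∈ {1, 2, 3}) be the placements that put truck i in its forbidden loading bay. Any j of these fix j positions, leaving (8−j)! ways to fill the rest, and there are C(3,j) ways to pick which j.
By inclusion–exclusion, the number of valid placements is Σ_{j=0}^{3} (−1)^j C(3,j)·(8−j)!.
Computing: 40320 − 15120 + 2160 − 120 = 27240.

27240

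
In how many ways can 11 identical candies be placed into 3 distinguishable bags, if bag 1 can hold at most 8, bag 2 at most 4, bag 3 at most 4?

Ignoring the caps, the number of non-negative solutions to x_1+…+x_3 = 11 is C(13,2) = 78.
Subtract solutions that violate a single cap (substitute x_i' = x_i − (cap_i+1)): x_1 ≥ 9 gives C(4,2) = 6; x_2 ≥ 5 gives C(8,2) = 28; x_3 ≥ 5 gives C(8,2) = 28. Together 62.
Add back pairs where two caps are both exceeded: 0 + 0 + 3 = 3.
By inclusion–exclusion the count is 78 − 62 + 3 = 19.

19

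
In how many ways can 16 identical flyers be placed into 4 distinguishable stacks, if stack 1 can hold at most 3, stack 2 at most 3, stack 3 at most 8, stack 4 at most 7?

48

Without the upper bounds there are C(19,3) = 969 ways to split 16 among 4 stacks.
Subtract solutions that violate a single cap (substitute x_i' = x_i − (cap_i+1)): x_1 ≥ 4 gives C(15,3) = 455; x_2 ≥ 4 gives C(15,3) = 455; x_3 ≥ 9 gives C(10,3) = 120; x_4 ≥ 8 gives C(11,3) = 165. Together 1195.
Add back pairs where two caps are both exceeded: 165 + 20 + 35 + 20 + 35 + 0 = 275.
Subtract triples: 0 + 1 + 0 + 0 = 1.
By inclusion–exclusion the count is 969 − 1195 + 275 − 1 = 48.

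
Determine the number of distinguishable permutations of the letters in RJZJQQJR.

1680

Letter multiplicities in RJZJQQJR: J×3, Q×2, R×2, Z×1.
The number of distinct arrangements is 8!/(3!·2!·2!) = 40320/24 = 1680.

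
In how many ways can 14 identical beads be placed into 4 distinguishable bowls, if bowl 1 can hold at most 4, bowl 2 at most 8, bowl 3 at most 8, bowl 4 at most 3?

128

Ignoring the caps, the number of non-negative solutions to x_1+…+x_4 = 14 is C(17,3) = 680.
Subtract solutions that violate a single cap (substitute x_i' = x_i − (cap_i+1)): x_1 ≥ 5 gives C(12,3) = 220; x_2 ≥ 9 gives C(8,3) = 56; x_3 ≥ 9 gives C(8,3) = 56; x_4 ≥ 4 gives C(13,3) = 286. Together 618.
Add back pairs where two caps are both exceeded: 1 + 1 + 56 + 0 + 4 + 4 = 66.
By inclusion–exclusion the count is 680 − 618 + 66 = 128.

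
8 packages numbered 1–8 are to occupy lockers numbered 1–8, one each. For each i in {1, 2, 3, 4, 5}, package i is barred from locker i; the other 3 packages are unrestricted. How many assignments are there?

21234

Let Aᵢ (for 1 ≤ i ≤ 5) be the placements that put package i in its forbidden locker. Any j of these fix j positions, leaving (8−j)! ways to fill the rest, and there are C(5,j) ways to pick which j.
By inclusion–exclusion, the number of valid placements is Σ_{j=0}^{5} (−1)^j C(5,j)·(8−j)!.
Computing: 40320 − 25200 + 7200 − 1200 + 120 − 6 = 21234.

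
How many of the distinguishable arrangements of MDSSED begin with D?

Fix D in the first position and arrange the remaining 5 letters.
Those 5 letters have S appearing twice, giving (5)!/(2!) = 60.

60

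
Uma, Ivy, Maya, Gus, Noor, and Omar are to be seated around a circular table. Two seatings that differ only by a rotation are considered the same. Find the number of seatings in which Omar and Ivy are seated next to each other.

Glue Omar and Ivy into a block (2 internal orders). Seating 5 units around a circle gives (4)! arrangements.
So 2 × (4)! = 2 × 24 = 48.

48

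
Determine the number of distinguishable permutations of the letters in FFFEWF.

The 6 letters of FFFEWF have repeats: F appearing 4 times.
So there are 6! / (4!) = 30 distinguishable arrangements.

30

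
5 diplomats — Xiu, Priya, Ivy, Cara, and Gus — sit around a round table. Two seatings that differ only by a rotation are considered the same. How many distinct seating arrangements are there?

Fix one person's seat to break rotational symmetry; the remaining 4 people can be arranged in (4)! = 24 ways.

24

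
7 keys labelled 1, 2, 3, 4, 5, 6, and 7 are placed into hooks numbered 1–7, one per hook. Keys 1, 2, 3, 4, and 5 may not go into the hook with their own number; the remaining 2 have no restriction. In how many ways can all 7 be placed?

Let Aᵢ (for 1 ≤ i ≤ 5) be the placements that put key i in its forbidden hook. Any j of these fix j positions, leaving (7−j)! ways to fill the rest, and there are C(5,j) ways to pick which j.
By inclusion–exclusion, the number of valid placements is Σ_{j=0}^{5} (−1)^j C(5,j)·(7−j)!.
Computing: 5040 − 3600 + 1200 − 240 + 30 − 2 = 2428.

2428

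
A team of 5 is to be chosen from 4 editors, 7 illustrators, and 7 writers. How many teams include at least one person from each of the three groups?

Total 5-person selections from all 18: C(18,5) = 8568.
Subtract selections that omit an entire group: no editors → C(14,5) = 2002; no illustrators → C(11,5) = 462; no writers → C(11,5) = 462.
Add back selections omitting two groups (i.e. drawn from a single group): C(4,5) + C(7,5) + C(7,5) = 42.
By inclusion–exclusion: 8568 − 2926 + 42 = 5684.

5684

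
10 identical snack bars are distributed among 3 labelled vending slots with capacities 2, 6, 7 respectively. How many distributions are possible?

15

Without the upper bounds there are C(12,2) = 66 ways to split 10 among 3 vending slots.
Subtract solutions that violate a single cap (substitute x_i' = x_i − (cap_i+1)): x_1 ≥ 3 gives C(9,2) = 36; x_2 ≥ 7 gives C(5,2) = 10; x_3 ≥ 8 gives C(4,2) = 6. Together 52.
Add back pairs where two caps are both exceeded: 1 + 0 + 0 = 1.
By inclusion–exclusion the count is 66 − 52 + 1 = 15.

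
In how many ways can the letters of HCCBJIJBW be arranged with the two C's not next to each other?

There are 9!/(2!·2!·2!) = 45360 arrangements of HCCBJIJBW in total.
Arrangements with the C's together: treat CC as one letter, giving (8)!/(2!·2!) = 10080.
Subtracting, 45360 − 10080 = 35280 arrangements keep the C's apart.

35280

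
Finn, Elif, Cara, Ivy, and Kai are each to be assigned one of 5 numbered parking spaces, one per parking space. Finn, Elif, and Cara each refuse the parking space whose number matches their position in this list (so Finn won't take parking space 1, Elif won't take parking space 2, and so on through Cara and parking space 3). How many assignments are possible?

Let Aᵢ (for i ∈ {1, 2, 3}) be the placements that put person i in their forbidden parking space. Any j of these fix j positions, leaving (5−j)! ways to fill the rest, and there are C(3,j) ways to pick which j.
By inclusion–exclusion, the number of valid placements is Σ_{j=0}^{3} (−1)^j C(3,j)·(5−j)!.
Computing: 120 − 72 + 18 − 2 = 64.

64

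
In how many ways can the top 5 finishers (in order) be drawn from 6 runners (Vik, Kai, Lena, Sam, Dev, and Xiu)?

720

This is an ordered selection of 5 from 6: P(6,5).
That gives 6 × 5 × 4 × 3 × 2 = 720.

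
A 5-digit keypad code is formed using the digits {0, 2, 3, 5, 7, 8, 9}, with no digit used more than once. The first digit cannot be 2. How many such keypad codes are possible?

2160

The first digit has 7−1 = 6 choices (anything except 2).
The remaining 4 digits are filled from the other 6 symbols without repetition: 6 × 5 × 4 × 3 = 360.
Total: 6 × 360 = 2160.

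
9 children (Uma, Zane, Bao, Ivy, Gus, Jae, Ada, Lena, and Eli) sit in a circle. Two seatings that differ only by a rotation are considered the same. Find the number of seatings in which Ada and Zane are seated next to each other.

10080

Glue Ada and Zane into a block (2 internal orders). Seating 8 units around a circle gives (7)! arrangements.
So 2 × (7)! = 2 × 5040 = 10080.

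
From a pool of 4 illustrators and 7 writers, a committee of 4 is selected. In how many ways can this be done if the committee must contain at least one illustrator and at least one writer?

294

Total 4-person selections from all 11: C(11,4) = 330.
Subtract selections that omit an entire group: no illustrators → C(7,4) = 35; no writers → C(4,4) = 1.
Both groups omitted at once is impossible, so 330 − 36 = 294.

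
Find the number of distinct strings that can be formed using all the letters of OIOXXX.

Letter multiplicities in OIOXXX: I×1, O×2, X×3.
The number of distinct arrangements is 6!/(3!·2!) = 720/12 = 60.

60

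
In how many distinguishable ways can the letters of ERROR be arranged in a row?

20

Letter multiplicities in ERROR: E×1, O×1, R×3.
Dividing 5! = 120 by 3! = 6 for the repeated letters gives 20.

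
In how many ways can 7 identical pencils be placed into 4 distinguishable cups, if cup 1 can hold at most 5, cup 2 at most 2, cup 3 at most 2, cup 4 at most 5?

By stars and bars, unrestricted non-negative solutions to x_1+…+x_4 = 7 number C(7+3,3) = 120.
Subtract solutions that violate a single cap (substitute x_i' = x_i − (cap_i+1)): x_1 ≥ 6 gives C(4,3) = 4; x_2 ≥ 3 gives C(7,3) = 35; x_3 ≥ 3 gives C(7,3) = 35; x_4 ≥ 6 gives C(4,3) = 4. Together 78.
Add back pairs where two caps are both exceeded: 0 + 0 + 0 + 4 + 0 + 0 = 4.
By inclusion–exclusion the count is 120 − 78 + 4 = 46.

46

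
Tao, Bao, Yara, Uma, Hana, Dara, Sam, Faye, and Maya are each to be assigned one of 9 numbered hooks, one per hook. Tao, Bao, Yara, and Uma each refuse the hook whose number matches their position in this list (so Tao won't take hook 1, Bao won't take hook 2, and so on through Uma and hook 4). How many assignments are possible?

229080

Let Aᵢ (for 1 ≤ i ≤ 4) be the placements that put person i in their forbidden hook. Any j of these fix j positions, leaving (9−j)! ways to fill the rest, and there are C(4,j) ways to pick which j.
By inclusion–exclusion, the number of valid placements is Σ_{j=0}^{4} (−1)^j C(4,j)·(9−j)!.
Computing: 362880 − 161280 + 30240 − 2880 + 120 = 229080.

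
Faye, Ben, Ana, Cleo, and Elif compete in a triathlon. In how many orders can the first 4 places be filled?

There are 5 choices for 1st place, 4 for 2nd, and so on down to 2 for position 4.
That gives 5 × 4 × 3 × 2 = 120.

120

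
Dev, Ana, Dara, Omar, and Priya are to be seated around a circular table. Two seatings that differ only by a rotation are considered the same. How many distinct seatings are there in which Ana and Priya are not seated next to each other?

Without the restriction there are (4)! = 24 seatings.
Those with Ana next to Priya: fuse the pair into one unit and seat 4 units around a circle — 2·(3)! = 12.
Subtracting, 24 − 12 = 12.

12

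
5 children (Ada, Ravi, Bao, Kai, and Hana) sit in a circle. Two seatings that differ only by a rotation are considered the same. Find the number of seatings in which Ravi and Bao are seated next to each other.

12

Glue Ravi and Bao into a block (2 internal orders). Seating 4 units around a circle gives (3)! arrangements.
So 2 × (3)! = 2 × 6 = 12.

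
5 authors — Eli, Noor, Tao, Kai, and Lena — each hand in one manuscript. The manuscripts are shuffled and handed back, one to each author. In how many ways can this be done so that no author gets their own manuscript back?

Count assignments avoiding every fixed point. For any j of the 5 authors fixed to their own manuscript, the other 5−j can be arranged in (5−j)! ways.
By inclusion–exclusion this is Σ_{j=0}^{5} (−1)^j C(5,j)·(5−j)!.
Computing: 120 − 120 + 60 − 20 + 5 − 1 = 44.

44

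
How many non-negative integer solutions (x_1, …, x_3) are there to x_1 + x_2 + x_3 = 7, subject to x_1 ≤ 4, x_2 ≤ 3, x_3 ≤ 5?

17

Without the upper bounds there are C(9,2) = 36 ways to split 7 among 3 variables.
Subtract solutions that violate a single cap (substitute x_i' = x_i − (cap_i+1)): x_1 ≥ 5 gives C(4,2) = 6; x_2 ≥ 4 gives C(5,2) = 10; x_3 ≥ 6 gives C(3,2) = 3. Together 19.
No two caps can be exceeded simultaneously, so the pair terms are all 0.
By inclusion–exclusion the count is 36 − 19 + 0 = 17.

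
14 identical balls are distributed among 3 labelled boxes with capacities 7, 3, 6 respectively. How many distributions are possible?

Without the upper bounds there are C(16,2) = 120 ways to split 14 among 3 boxes.
Subtract solutions that violate a single cap (substitute x_i' = x_i − (cap_i+1)): x_1 ≥ 8 gives C(8,2) = 28; x_2 ≥ 4 gives C(12,2) = 66; x_3 ≥ 7 gives C(9,2) = 36. Together 130.
Add back pairs where two caps are both exceeded: 6 + 0 + 10 = 16.
By inclusion–exclusion the count is 120 − 130 + 16 = 6.

6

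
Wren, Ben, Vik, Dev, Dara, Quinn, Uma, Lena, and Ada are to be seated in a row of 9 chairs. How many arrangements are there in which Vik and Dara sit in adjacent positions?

Treat {Vik, Dara} as a single unit. There are 8 units to order, and the pair itself can be ordered 2 ways.
So the count is 2·(8)! = 80640.

80640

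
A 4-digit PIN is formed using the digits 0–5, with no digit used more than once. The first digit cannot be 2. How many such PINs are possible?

300

The first digit has 6−1 = 5 choices (anything except 2).
The remaining 3 digits are filled from the other 5 symbols without repetition: 5 × 4 × 3 = 60.
Total: 5 × 60 = 300.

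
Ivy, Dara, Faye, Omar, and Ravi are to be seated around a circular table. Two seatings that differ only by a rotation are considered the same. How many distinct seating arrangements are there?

Around a circle, 5 distinct people have 5!/5 = (4)! = 24 rotationally distinct seatings.

24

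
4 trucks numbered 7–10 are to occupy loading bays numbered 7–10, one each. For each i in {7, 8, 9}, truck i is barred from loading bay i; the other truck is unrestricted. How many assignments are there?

Let Aᵢ (for i ∈ {7, 8, 9}) be the placements that put truck i in its forbidden loading bay. Any j of these fix j positions, leaving (4−j)! ways to fill the rest, and there are C(3,j) ways to pick which j.
By inclusion–exclusion, the number of valid placements is Σ_{j=0}^{3} (−1)^j C(3,j)·(4−j)!.
Computing: 24 − 18 + 6 − 1 = 11.

11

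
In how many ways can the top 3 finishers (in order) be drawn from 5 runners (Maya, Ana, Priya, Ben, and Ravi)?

There are 5 choices for 1st place, 4 for 2nd, and 3 for 3rd.
That gives 5 × 4 × 3 = 60.

60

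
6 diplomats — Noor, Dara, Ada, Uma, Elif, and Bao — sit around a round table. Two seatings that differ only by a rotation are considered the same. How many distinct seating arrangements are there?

120

Fix one person's seat to break rotational symmetry; the remaining 5 people can be arranged in (5)! = 120 ways.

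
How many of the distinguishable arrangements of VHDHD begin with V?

With the first slot taken by V, it remains to arrange the other 4 letters (HDHD).
Those 4 letters have D appearing twice and H appearing twice, giving (4)!/(2!·2!) = 6.

6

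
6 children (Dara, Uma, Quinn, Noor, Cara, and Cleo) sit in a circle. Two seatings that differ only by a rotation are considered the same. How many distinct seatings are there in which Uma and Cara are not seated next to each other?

72

All circular seatings of 6 people number (5)! = 120.
Those with Uma next to Cara: fuse the pair into one unit and seat 5 units around a circle — 2·(4)! = 48.
Subtracting, 120 − 48 = 72.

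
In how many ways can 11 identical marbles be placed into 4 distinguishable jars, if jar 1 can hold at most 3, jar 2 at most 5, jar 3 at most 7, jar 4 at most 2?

53

Without the upper bounds there are C(14,3) = 364 ways to split 11 among 4 jars.
Subtract solutions that violate a single cap (substitute x_i' = x_i − (cap_i+1)): x_1 ≥ 4 gives C(10,3) = 120; x_2 ≥ 6 gives C(8,3) = 56; x_3 ≥ 8 gives C(6,3) = 20; x_4 ≥ 3 gives C(11,3) = 165. Together 361.
Add back pairs where two caps are both exceeded: 4 + 0 + 35 + 0 + 10 + 1 = 50.
By inclusion–exclusion the count is 364 − 361 + 50 = 53.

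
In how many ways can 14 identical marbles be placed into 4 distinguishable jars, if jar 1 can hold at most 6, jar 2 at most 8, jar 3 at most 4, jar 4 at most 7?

Without the upper bounds there are C(17,3) = 680 ways to split 14 among 4 jars.
Subtract solutions that violate a single cap (substitute x_i' = x_i − (cap_i+1)): x_1 ≥ 7 gives C(10,3) = 120; x_2 ≥ 9 gives C(8,3) = 56; x_3 ≥ 5 gives C(12,3) = 220; x_4 ≥ 8 gives C(9,3) = 84. Together 480.
Add back pairs where two caps are both exceeded: 0 + 10 + 0 + 1 + 0 + 4 = 15.
By inclusion–exclusion the count is 680 − 480 + 15 = 215.

215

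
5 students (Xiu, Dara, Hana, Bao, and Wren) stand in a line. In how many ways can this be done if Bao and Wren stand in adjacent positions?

48

Treat {Bao, Wren} as a single unit. There are 4 units to order, and the pair itself can be ordered 2 ways.
That gives 2 × 4! = 2 × 24 = 48.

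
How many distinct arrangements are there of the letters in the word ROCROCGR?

1680

Letter multiplicities in ROCROCGR: C×2, G×1, O×2, R×3.
The number of distinct arrangements is 8!/(3!·2!·2!) = 40320/24 = 1680.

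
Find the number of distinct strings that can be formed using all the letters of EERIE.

EERIE has 5 letters with E appearing 3 times.
So there are 5! / (3!) = 20 distinguishable arrangements.

20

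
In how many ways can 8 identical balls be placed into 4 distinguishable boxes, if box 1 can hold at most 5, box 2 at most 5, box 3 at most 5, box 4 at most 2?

By stars and bars, unrestricted non-negative solutions to x_1+…+x_4 = 8 number C(8+3,3) = 165.
Subtract solutions that violate a single cap (substitute x_i' = x_i − (cap_i+1)): x_1 ≥ 6 gives C(5,3) = 10; x_2 ≥ 6 gives C(5,3) = 10; x_3 ≥ 6 gives C(5,3) = 10; x_4 ≥ 3 gives C(8,3) = 56. Together 86.
No two caps can be exceeded simultaneously, so the pair terms are all 0.
By inclusion–exclusion the count is 165 − 86 + 0 = 79.

79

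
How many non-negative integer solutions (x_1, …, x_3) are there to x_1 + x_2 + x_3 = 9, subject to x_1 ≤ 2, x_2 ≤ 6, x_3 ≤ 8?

Ignoring the caps, the number of non-negative solutions to x_1+…+x_3 = 9 is C(11,2) = 55.
Subtract solutions that violate a single cap (substitute x_i' = x_i − (cap_i+1)): x_1 ≥ 3 gives C(8,2) = 28; x_2 ≥ 7 gives C(4,2) = 6; x_3 ≥ 9 gives C(2,2) = 1. Together 35.
No two caps can be exceeded simultaneously, so the pair terms are all 0.
By inclusion–exclusion the count is 55 − 35 + 0 = 20.

20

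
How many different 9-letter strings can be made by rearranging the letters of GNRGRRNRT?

GNRGRRNRT has 9 letters with G appearing twice, N appearing twice, and R appearing 4 times.
So there are 9! / (4!·2!·2!) = 3780 distinguishable arrangements.

3780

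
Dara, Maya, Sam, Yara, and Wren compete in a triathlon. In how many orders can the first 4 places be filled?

120

This is an ordered selection of 4 from 5: P(5,4).
That gives 5 × 4 × 3 × 2 = 120.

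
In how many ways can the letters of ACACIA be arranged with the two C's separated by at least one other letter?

Total arrangements of ACACIA: 6!/(3!·2!) = 60.
Arrangements with the C's together: treat CC as one letter, giving (5)!/(3!) = 20.
Hence 60 − 20 = 40.

40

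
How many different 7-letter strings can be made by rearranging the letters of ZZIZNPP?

Letter multiplicities in ZZIZNPP: I×1, N×1, P×2, Z×3.
The number of distinct arrangements is 7!/(3!·2!) = 5040/12 = 420.

420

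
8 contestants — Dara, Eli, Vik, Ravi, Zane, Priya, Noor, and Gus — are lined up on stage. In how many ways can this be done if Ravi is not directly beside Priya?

30240

Of the 8! = 40320 arrangements, those with Ravi and Priya adjacent number 2 × 7! = 10080 (treat the pair as a block with 2 internal orders).
So 40320 − 10080 = 30240 arrangements keep them apart.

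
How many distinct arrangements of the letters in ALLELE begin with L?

Fix L in the first position and arrange the remaining 5 letters.
Those 5 letters have E appearing twice and L appearing twice, giving (5)!/(2!·2!) = 30.

30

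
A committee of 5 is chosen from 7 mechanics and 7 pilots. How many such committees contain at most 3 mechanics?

1736

Split by how many mechanics are chosen (0 through 3).
Sum: C(7,0)·C(7,5) + C(7,1)·C(7,4) + C(7,2)·C(7,3) + C(7,3)·C(7,2) = 21 + 245 + 735 + 735 = 1736.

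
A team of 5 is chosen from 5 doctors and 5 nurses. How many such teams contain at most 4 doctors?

251

Split by how many doctors are chosen (0 through 4).
Sum: C(5,0)·C(5,5) + C(5,1)·C(5,4) + C(5,2)·C(5,3) + C(5,3)·C(5,2) + C(5,4)·C(5,1) = 1 + 25 + 100 + 100 + 25 = 251.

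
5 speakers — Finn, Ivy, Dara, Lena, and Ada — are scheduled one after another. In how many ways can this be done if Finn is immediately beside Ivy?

Treat {Finn, Ivy} as a single unit. There are 4 units to order, and the pair itself can be ordered 2 ways.
So the count is 2·(4)! = 48.

48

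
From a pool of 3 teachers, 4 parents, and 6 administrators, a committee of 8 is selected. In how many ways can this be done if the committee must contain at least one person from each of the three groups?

1233

Unrestricted: C(13,8) = 1287 ways to pick any 8 of the 13.
Subtract selections that omit an entire group: no teachers → C(10,8) = 45; no parents → C(9,8) = 9; no administrators → C(7,8) = 0.
Add back selections omitting two groups (i.e. drawn from a single group): C(3,8) + C(4,8) + C(6,8) = 0.
By inclusion–exclusion: 1287 − 54 + 0 = 1233.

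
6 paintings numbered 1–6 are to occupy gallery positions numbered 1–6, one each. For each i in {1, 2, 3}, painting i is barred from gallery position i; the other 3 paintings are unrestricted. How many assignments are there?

Let Aᵢ (for i ∈ {1, 2, 3}) be the placements that put painting i in its forbidden gallery position. Any j of these fix j positions, leaving (6−j)! ways to fill the rest, and there are C(3,j) ways to pick which j.
By inclusion–exclusion, the number of valid placements is Σ_{j=0}^{3} (−1)^j C(3,j)·(6−j)!.
Computing: 720 − 360 + 72 − 6 = 426.

426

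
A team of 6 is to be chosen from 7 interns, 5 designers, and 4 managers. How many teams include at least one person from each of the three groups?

6545

Total 6-person selections from all 16: C(16,6) = 8008.
Subtract selections that omit an entire group: no interns → C(9,6) = 84; no designers → C(11,6) = 462; no managers → C(12,6) = 924.
Add back selections omitting two groups (i.e. drawn from a single group): C(7,6) + C(5,6) + C(4,6) = 7.
By inclusion–exclusion: 8008 − 1470 + 7 = 6545.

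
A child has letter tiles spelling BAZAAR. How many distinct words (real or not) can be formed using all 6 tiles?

Letter multiplicities in BAZAAR: A×3, B×1, R×1, Z×1.
The number of distinct arrangements is 6!/(3!) = 720/6 = 120.

120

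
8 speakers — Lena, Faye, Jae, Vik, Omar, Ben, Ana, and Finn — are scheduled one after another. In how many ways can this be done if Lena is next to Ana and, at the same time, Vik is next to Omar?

2880

Treat {Lena,Ana} as one block (2 orders) and {Vik,Omar} as another (2 orders).
That leaves 6 units to arrange: 2 × 2 × 6! = 4 × 720 = 2880.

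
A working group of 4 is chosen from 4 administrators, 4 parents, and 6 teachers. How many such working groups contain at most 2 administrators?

Split by how many administrators are chosen (0 through 2).
Sum: C(4,0)·C(10,4) + C(4,1)·C(10,3) + C(4,2)·C(10,2) = 210 + 480 + 270 = 960.

960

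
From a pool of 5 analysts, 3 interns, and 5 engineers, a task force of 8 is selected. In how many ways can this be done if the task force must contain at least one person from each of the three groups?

Total 8-person selections from all 13: C(13,8) = 1287.
Selections missing a whole group: no analysts → C(8,8) = 1; no interns → C(10,8) = 45; no engineers → C(8,8) = 1.
Add back selections omitting two groups (i.e. drawn from a single group): C(5,8) + C(3,8) + C(5,8) = 0.
By inclusion–exclusion: 1287 − 47 + 0 = 1240.

1240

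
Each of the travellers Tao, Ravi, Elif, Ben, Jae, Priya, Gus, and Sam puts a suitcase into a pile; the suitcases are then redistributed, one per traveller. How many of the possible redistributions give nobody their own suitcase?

Count assignments avoiding every fixed point. For any j of the 8 travellers fixed to their own suitcase, the other 8−j can be arranged in (8−j)! ways.
By inclusion–exclusion this is Σ_{j=0}^{8} (−1)^j C(8,j)·(8−j)!.
Computing: 40320 − 40320 + 20160 − 6720 + 1680 − 336 + 56 − 8 + 1 = 14833.

14833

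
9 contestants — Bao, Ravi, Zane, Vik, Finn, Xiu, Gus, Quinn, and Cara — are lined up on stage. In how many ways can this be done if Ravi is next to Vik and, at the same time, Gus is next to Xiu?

20160

Treat {Ravi,Vik} as one block (2 orders) and {Gus,Xiu} as another (2 orders).
That leaves 7 units to arrange: 2 × 2 × 7! = 4 × 5040 = 20160.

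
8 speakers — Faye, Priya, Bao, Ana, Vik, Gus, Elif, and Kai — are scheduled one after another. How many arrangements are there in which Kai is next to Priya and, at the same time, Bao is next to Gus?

Treat {Kai,Priya} as one block (2 orders) and {Bao,Gus} as another (2 orders).
That leaves 6 units to arrange: 2 × 2 × 6! = 4 × 720 = 2880.

2880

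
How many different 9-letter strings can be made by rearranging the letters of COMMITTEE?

45360

COMMITTEE has 9 letters with E appearing twice, M appearing twice, and T appearing twice.
So there are 9! / (2!·2!·2!) = 45360 distinguishable arrangements.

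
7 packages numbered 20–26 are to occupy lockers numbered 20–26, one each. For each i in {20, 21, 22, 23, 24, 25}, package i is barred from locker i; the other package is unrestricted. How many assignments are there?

Let Aᵢ (for 20 ≤ i ≤ 25) be the placements that put package i in its forbidden locker. Any j of these fix j positions, leaving (7−j)! ways to fill the rest, and there are C(6,j) ways to pick which j.
By inclusion–exclusion, the number of valid placements is Σ_{j=0}^{6} (−1)^j C(6,j)·(7−j)!.
Computing: 5040 − 4320 + 1800 − 480 + 90 − 12 + 1 = 2119.

2119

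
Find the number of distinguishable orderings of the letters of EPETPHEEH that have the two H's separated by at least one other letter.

2940

Total arrangements of EPETPHEEH: 9!/(4!·2!·2!) = 3780.
If the two H's are adjacent, glue them into one block, leaving 8 items to arrange: (8)!/(4!·2!) = 840 ways.
Hence 3780 − 840 = 2940.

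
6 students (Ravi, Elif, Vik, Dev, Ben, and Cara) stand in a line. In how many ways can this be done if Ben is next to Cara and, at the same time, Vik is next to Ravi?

Treat {Ben,Cara} as one block (2 orders) and {Vik,Ravi} as another (2 orders).
That leaves 4 units to arrange: 2 × 2 × 4! = 4 × 24 = 96.

96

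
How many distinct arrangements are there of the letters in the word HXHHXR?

60

The 6 letters of HXHHXR have repeats: H appearing 3 times and X appearing twice.
Dividing 6! = 720 by 3!·2! = 12 for the repeated letters gives 60.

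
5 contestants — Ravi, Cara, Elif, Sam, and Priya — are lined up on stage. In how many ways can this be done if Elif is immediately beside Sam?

Treat {Elif, Sam} as a single unit. There are 4 units to order, and the pair itself can be ordered 2 ways.
That gives 2 × 4! = 2 × 24 = 48.

48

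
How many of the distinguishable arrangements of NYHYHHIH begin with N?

Fix N in the first position and arrange the remaining 7 letters.
Those 7 letters have H appearing 4 times and Y appearing twice, giving (7)!/(4!·2!) = 105.

105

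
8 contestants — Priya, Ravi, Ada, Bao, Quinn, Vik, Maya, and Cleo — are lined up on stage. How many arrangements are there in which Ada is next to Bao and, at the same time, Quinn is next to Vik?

Treat {Ada,Bao} as one block (2 orders) and {Quinn,Vik} as another (2 orders).
That leaves 6 units to arrange: 2 × 2 × 6! = 4 × 720 = 2880.

2880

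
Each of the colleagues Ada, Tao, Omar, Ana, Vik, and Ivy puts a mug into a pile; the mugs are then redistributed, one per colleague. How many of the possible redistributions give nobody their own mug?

265

Count assignments avoiding every fixed point. For any j of the 6 colleagues fixed to their own mug, the other 6−j can be arranged in (6−j)! ways.
By inclusion–exclusion this is Σ_{j=0}^{6} (−1)^j C(6,j)·(6−j)!.
Computing: 720 − 720 + 360 − 120 + 30 − 6 + 1 = 265.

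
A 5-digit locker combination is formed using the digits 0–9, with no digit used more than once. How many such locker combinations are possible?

30240

This is a permutation of 5 out of 10: P(10,5) = 10!/5!.
That product is 10 × 9 × 8 × 7 × 6 = 30240.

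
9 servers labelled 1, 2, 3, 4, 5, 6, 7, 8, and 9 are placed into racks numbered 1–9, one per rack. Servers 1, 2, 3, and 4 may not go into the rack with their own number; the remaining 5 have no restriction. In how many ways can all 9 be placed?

Let Aᵢ (for 1 ≤ i ≤ 4) be the placements that put server i in its forbidden rack. Any j of these fix j positions, leaving (9−j)! ways to fill the rest, and there are C(4,j) ways to pick which j.
By inclusion–exclusion, the number of valid placements is Σ_{j=0}^{4} (−1)^j C(4,j)·(9−j)!.
Computing: 362880 − 161280 + 30240 − 2880 + 120 = 229080.

229080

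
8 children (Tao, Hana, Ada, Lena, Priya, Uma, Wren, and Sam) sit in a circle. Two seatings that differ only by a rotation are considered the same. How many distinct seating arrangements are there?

5040

Seat Tao anywhere (absorbing the rotational symmetry), then permute the other 7: (7)! = 5040.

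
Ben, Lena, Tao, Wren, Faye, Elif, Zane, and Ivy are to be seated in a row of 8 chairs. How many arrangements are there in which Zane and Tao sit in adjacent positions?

10080

Treat {Zane, Tao} as a single unit. There are 7 units to order, and the pair itself can be ordered 2 ways.
So the count is 2·(7)! = 10080.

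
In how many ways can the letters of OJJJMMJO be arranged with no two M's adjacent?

315

There are 8!/(4!·2!·2!) = 420 arrangements of OJJJMMJO in total.
If the two M's are adjacent, glue them into one block, leaving 7 items to arrange: (7)!/(4!·2!) = 105 ways.
Subtracting, 420 − 105 = 315 arrangements keep the M's apart.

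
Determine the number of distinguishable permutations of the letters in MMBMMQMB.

168

Letter multiplicities in MMBMMQMB: B×2, M×5, Q×1.
The number of distinct arrangements is 8!/(5!·2!) = 40320/240 = 168.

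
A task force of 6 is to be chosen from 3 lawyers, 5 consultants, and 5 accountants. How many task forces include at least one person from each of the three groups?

1450

Unrestricted: C(13,6) = 1716 ways to pick any 6 of the 13.
Selections missing a whole group: no lawyers → C(10,6) = 210; no consultants → C(8,6) = 28; no accountants → C(8,6) = 28.
Add back selections omitting two groups (i.e. drawn from a single group): C(3,6) + C(5,6) + C(5,6) = 0.
By inclusion–exclusion: 1716 − 266 + 0 = 1450.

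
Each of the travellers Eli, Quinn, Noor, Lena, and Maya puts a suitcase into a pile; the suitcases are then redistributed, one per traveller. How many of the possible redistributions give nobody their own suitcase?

44

Let Aᵢ be the assignments in which traveller i gets their own suitcase. We want the size of the complement of A₁∪…∪A_5.
By inclusion–exclusion this is Σ_{j=0}^{5} (−1)^j C(5,j)·(5−j)!.
Computing: 120 − 120 + 60 − 20 + 5 − 1 = 44.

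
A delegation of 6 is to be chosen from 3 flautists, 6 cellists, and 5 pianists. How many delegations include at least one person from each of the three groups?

With no constraint there are C(14,6) = 3003 possible selections.
Subtract selections that omit an entire group: no flautists → C(11,6) = 462; no cellists → C(8,6) = 28; no pianists → C(9,6) = 84.
Add back selections omitting two groups (i.e. drawn from a single group): C(3,6) + C(6,6) + C(5,6) = 1.
By inclusion–exclusion: 3003 − 574 + 1 = 2430.

2430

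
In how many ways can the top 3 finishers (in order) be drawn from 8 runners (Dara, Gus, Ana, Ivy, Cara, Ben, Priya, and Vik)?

336

There are 8 choices for 1st place, 7 for 2nd, and 6 for 3rd.
That gives 8 × 7 × 6 = 336.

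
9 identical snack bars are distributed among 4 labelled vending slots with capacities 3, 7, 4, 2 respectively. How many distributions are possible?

By stars and bars, unrestricted non-negative solutions to x_1+…+x_4 = 9 number C(9+3,3) = 220.
Subtract solutions that violate a single cap (substitute x_i' = x_i − (cap_i+1)): x_1 ≥ 4 gives C(8,3) = 56; x_2 ≥ 8 gives C(4,3) = 4; x_3 ≥ 5 gives C(7,3) = 35; x_4 ≥ 3 gives C(9,3) = 84. Together 179.
Add back pairs where two caps are both exceeded: 0 + 1 + 10 + 0 + 0 + 4 = 15.
By inclusion–exclusion the count is 220 − 179 + 15 = 56.

56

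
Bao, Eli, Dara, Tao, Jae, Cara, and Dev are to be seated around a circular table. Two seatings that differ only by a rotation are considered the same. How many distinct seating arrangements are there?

Fix one person's seat to break rotational symmetry; the remaining 6 people can be arranged in (6)! = 720 ways.

720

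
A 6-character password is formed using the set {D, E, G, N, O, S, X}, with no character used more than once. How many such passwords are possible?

5040

This is a permutation of 6 out of 7: P(7,6) = 7!/1!.
That product is 7 × 6 × 5 × 4 × 3 × 2 = 5040.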